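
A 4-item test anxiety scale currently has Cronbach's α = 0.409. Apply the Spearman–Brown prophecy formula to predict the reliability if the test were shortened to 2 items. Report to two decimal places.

Length factor m = 2/4 = 0.5000
α' = m·α / (1 − (1−m)·α)
   = 2/4 × 0.409 / (1 − (1 − 2/4) × 0.409)
   = 0.2045 / 0.7955 = 0.26

predicted reliability = 0.26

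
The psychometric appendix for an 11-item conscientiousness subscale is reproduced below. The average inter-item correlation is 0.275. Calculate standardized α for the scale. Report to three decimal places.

Standardized α = k·r̄ / (1 + (k−1)·r̄) = 11 × 0.275 / (1 + 10 × 0.275)
  = 3.0250 / 3.7500 = 0.807

α = 0.807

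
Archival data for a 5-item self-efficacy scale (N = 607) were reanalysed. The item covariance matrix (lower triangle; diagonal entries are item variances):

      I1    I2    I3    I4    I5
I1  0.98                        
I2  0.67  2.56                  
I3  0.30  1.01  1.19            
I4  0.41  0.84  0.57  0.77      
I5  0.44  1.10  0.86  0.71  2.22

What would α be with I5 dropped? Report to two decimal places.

α = 0.77

Remaining items: I1, I2, I3, I4 (k = 4).
sum of item variances = 0.98 + 2.56 + 1.19 + 0.77 = 5.50
Var(T) = 5.50 + 2 × 3.80 = 13.10
α (item deleted) = (4/3)·(1 − 5.50/13.10) = 0.77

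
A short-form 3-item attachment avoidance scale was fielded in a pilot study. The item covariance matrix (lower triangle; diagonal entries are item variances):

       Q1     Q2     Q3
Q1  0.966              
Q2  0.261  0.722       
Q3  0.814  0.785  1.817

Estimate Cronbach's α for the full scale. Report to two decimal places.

Σσ²ᵢ = 0.966 + 0.722 + 1.817 = 3.505
Σ_{i<j} σ_ij = 1.860
σ²_T = 3.505 + 2 × 1.860 = 7.225
α = (k/(k−1))·(1 − Σσ²ᵢ/σ²_T) = (3/2)·(1 − 3.505/7.225) = 0.77

α = 0.77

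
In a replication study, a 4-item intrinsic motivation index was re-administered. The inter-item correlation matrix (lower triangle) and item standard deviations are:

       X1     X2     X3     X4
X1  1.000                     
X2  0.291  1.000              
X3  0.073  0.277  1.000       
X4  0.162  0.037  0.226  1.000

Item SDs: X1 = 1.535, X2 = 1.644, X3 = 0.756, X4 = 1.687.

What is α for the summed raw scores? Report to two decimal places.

α = 0.42

Σσ²ᵢ = 1.535² + 1.644² + 0.756² + 1.687² = 8.4765
Covariances σ_ij = r_ij · s_i · s_j:
  σ(X1,X2) = 0.291 × 1.535 × 1.644 = 0.7344
  σ(X1,X3) = 0.073 × 1.535 × 0.756 = 0.0847
  σ(X1,X4) = 0.162 × 1.535 × 1.687 = 0.4195
  σ(X2,X3) = 0.277 × 1.644 × 0.756 = 0.3443
  σ(X2,X4) = 0.037 × 1.644 × 1.687 = 0.1026
  σ(X3,X4) = 0.226 × 0.756 × 1.687 = 0.2882
σ²_T = Σσ²ᵢ + 2·Σσ_ij = 8.4765 + 2 × 1.9737 = 12.4239
α = (4/3)·(1 − 8.4765/12.4239) = 0.42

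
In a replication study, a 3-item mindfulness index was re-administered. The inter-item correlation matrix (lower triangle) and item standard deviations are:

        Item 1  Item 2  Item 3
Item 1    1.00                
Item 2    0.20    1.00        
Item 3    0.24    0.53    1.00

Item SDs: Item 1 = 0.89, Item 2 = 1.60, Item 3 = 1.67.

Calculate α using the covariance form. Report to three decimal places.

α = 0.602

Σσ²ᵢ = 0.89² + 1.60² + 1.67² = 6.1410
Covariances σ_ij = r_ij · s_i · s_j:
  σ(Item 1,Item 2) = 0.20 × 0.89 × 1.60 = 0.2848
  σ(Item 1,Item 3) = 0.24 × 0.89 × 1.67 = 0.3567
  σ(Item 2,Item 3) = 0.53 × 1.60 × 1.67 = 1.4162
σ²_T = Σσ²ᵢ + 2·Σσ_ij = 6.1410 + 2 × 2.0577 = 10.2564
α = (3/2)·(1 − 6.1410/10.2564) = 0.602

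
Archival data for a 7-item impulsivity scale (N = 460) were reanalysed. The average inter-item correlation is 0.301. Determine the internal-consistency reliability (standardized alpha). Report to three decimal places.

Standardized α = k·r̄ / (1 + (k−1)·r̄) = 7 × 0.301 / (1 + 6 × 0.301)
  = 2.1070 / 2.8060 = 0.751

α = 0.751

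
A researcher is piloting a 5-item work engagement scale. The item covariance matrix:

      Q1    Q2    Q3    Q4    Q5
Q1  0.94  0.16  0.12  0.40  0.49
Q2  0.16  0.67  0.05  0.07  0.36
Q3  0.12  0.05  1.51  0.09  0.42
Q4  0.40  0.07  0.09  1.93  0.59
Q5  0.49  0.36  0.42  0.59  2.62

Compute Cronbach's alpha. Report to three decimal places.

α = 0.522

Σσᵢ² = 0.94 + 0.67 + 1.51 + 1.93 + 2.62 = 7.67
Sum of off-diagonal covariances = 2.75
σ²_total = 7.67 + 2 × 2.75 = 13.17
α = (k/(k−1))·(1 − Σσᵢ²/σ²_total) = (5/4)·(1 − 7.67/13.17) = 0.522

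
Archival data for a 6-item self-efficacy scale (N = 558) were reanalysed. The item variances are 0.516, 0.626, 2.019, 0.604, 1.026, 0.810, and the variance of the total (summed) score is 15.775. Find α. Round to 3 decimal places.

sum of item variances = 0.516 + 0.626 + 2.019 + 0.604 + 1.026 + 0.810 = 5.601
α = (k/(k−1))·(1 − sum of item variances/total variance) = (6/5)·(1 − 5.601/15.775) = 0.774

α = 0.774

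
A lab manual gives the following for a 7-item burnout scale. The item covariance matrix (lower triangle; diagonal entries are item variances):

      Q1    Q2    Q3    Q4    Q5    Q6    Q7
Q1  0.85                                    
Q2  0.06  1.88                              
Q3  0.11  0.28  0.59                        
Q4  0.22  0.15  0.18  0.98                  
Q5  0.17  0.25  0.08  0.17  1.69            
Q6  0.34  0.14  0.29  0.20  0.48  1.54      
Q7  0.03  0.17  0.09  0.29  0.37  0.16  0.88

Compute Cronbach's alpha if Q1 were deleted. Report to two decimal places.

Remaining items: Q2, Q3, Q4, Q5, Q6, Q7 (k = 6).
ΣVar(i) = 1.88 + 0.59 + 0.98 + 1.69 + 1.54 + 0.88 = 7.56
σ²_total = 7.56 + 2 × 3.30 = 14.16
α (item deleted) = (6/5)·(1 − 7.56/14.16) = 0.56

Cronbach's alpha = 0.56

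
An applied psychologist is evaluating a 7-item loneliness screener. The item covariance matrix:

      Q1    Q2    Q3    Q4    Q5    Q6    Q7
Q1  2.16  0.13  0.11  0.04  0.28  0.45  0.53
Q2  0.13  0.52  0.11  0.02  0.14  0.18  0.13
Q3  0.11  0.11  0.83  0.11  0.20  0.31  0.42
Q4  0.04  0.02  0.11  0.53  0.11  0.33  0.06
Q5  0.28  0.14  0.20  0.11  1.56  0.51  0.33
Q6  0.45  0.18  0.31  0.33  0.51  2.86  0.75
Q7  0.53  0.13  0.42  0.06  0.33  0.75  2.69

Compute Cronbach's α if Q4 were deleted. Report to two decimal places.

α = 0.56

Remaining items: Q1, Q2, Q3, Q5, Q6, Q7 (k = 6).
Σσ²ᵢ = 2.16 + 0.52 + 0.83 + 1.56 + 2.86 + 2.69 = 10.62
Var(T) = 10.62 + 2 × 4.58 = 19.78
α (item deleted) = (6/5)·(1 − 10.62/19.78) = 0.56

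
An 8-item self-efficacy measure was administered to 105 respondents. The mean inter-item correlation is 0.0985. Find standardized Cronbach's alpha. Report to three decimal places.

Standardized α = k·r̄ / (1 + (k−1)·r̄) = 8 × 0.0985 / (1 + 7 × 0.0985)
  = 0.7880 / 1.6895 = 0.466

standardized Cronbach's alpha = 0.466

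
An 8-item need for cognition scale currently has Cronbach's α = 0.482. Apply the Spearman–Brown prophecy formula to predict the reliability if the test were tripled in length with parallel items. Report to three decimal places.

Length factor m = 3
α' = m·α / (1 + (m−1)·α)
   = 3 × 0.482 / (1 + (3 − 1) × 0.482)
   = 1.4460 / 1.9640 = 0.736

predicted reliability = 0.736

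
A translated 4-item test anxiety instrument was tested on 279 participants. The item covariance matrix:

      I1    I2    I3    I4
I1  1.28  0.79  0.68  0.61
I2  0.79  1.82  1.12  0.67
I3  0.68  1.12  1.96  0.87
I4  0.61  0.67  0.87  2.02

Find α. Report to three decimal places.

Σσ²ᵢ = 1.28 + 1.82 + 1.96 + 2.02 = 7.08
Σ_{i<j} σ_ij = 4.74
Var(T) = 7.08 + 2 × 4.74 = 16.56
α = (k/(k−1))·(1 − Σσ²ᵢ/Var(T)) = (4/3)·(1 − 7.08/16.56) = 0.763

α = 0.763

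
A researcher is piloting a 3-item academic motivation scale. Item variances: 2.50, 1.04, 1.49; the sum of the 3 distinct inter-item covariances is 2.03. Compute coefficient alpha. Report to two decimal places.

ΣVar(i) = 2.50 + 1.04 + 1.49 = 5.03
Sum of distinct covariances = 2.03
σ²_total = ΣVar(i) + 2·Σcov = 5.03 + 2 × 2.03 = 9.09
α = (3/2)·(1 − 5.03/9.09) = 0.67

α = 0.67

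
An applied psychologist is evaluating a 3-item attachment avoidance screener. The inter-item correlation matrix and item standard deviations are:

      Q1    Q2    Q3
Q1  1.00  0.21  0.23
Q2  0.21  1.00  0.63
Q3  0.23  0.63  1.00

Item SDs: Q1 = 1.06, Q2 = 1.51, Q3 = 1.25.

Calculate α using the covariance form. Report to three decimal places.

α = 0.636

Σσ²ᵢ = 1.06² + 1.51² + 1.25² = 4.9662
Covariances σ_ij = r_ij · s_i · s_j:
  σ(Q1,Q2) = 0.21 × 1.06 × 1.51 = 0.3361
  σ(Q1,Q3) = 0.23 × 1.06 × 1.25 = 0.3048
  σ(Q2,Q3) = 0.63 × 1.51 × 1.25 = 1.1891
σ²_T = Σσ²ᵢ + 2·Σσ_ij = 4.9662 + 2 × 1.8300 = 8.6262
α = (3/2)·(1 − 4.9662/8.6262) = 0.636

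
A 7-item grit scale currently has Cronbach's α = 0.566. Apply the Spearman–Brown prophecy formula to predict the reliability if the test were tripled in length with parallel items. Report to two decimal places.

predicted reliability = 0.80

Length factor m = 3
α' = m·α / (1 + (m−1)·α)
   = 3 × 0.566 / (1 + (3 − 1) × 0.566)
   = 1.6980 / 2.1320 = 0.80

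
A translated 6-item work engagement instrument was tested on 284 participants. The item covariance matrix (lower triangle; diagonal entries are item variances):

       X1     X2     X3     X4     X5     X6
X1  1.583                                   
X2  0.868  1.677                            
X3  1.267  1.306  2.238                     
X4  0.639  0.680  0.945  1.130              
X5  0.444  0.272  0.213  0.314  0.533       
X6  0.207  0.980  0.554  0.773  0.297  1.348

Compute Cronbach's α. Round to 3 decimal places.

Σσᵢ² = 1.583 + 1.677 + 2.238 + 1.130 + 0.533 + 1.348 = 8.509
Σ_{i<j} σ_ij = 9.759
Var(T) = 8.509 + 2 × 9.759 = 28.027
α = (k/(k−1))·(1 − Σσᵢ²/Var(T)) = (6/5)·(1 − 8.509/28.027) = 0.836

α = 0.836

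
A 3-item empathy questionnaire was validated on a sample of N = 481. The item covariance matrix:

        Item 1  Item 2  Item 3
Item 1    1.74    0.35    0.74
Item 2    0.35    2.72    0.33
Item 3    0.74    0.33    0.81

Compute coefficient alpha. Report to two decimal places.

α = 0.53

ΣVar(i) = 1.74 + 2.72 + 0.81 = 5.27
Sum of the distinct covariances = 1.42
σ²_T = 5.27 + 2 × 1.42 = 8.11
α = (k/(k−1))·(1 − ΣVar(i)/σ²_T) = (3/2)·(1 − 5.27/8.11) = 0.53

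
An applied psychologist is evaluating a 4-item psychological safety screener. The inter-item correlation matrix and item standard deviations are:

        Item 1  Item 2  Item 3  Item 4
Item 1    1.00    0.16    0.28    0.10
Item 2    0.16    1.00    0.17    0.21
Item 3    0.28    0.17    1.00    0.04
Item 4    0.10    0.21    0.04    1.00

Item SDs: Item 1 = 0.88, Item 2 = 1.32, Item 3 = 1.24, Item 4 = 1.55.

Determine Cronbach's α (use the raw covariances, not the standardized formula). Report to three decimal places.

Cronbach's α = 0.406

Σσ²ᵢ = 0.88² + 1.32² + 1.24² + 1.55² = 6.4569
Covariances σ_ij = r_ij · s_i · s_j:
  σ(Item 1,Item 2) = 0.16 × 0.88 × 1.32 = 0.1859
  σ(Item 1,Item 3) = 0.28 × 0.88 × 1.24 = 0.3055
  σ(Item 1,Item 4) = 0.10 × 0.88 × 1.55 = 0.1364
  σ(Item 2,Item 3) = 0.17 × 1.32 × 1.24 = 0.2783
  σ(Item 2,Item 4) = 0.21 × 1.32 × 1.55 = 0.4297
  σ(Item 3,Item 4) = 0.04 × 1.24 × 1.55 = 0.0769
σ²_T = Σσ²ᵢ + 2·Σσ_ij = 6.4569 + 2 × 1.4127 = 9.2823
α = (4/3)·(1 − 6.4569/9.2823) = 0.406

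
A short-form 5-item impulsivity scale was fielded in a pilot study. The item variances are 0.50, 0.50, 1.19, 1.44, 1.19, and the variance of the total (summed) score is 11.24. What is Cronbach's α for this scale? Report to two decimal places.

Σσᵢ² = 0.50 + 0.50 + 1.19 + 1.44 + 1.19 = 4.82
α = (k/(k−1))·(1 − Σσᵢ²/Var(T)) = (5/4)·(1 − 4.82/11.24) = 0.71

Cronbach's α = 0.71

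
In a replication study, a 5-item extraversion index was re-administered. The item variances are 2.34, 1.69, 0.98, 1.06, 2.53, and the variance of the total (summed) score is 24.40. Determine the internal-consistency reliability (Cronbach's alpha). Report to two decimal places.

α = 0.81

ΣVar(i) = 2.34 + 1.69 + 0.98 + 1.06 + 2.53 = 8.60
α = (k/(k−1))·(1 − ΣVar(i)/total variance) = (5/4)·(1 − 8.60/24.40) = 0.81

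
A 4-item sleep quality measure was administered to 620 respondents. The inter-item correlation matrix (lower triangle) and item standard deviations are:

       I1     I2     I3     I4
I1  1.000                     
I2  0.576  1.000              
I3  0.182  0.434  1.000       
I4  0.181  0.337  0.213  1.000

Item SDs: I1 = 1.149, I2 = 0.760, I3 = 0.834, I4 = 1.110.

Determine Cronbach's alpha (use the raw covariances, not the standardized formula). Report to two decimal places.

Cronbach's alpha = 0.62

Σσ²ᵢ = 1.149² + 0.760² + 0.834² + 1.110² = 3.8255
Covariances σ_ij = r_ij · s_i · s_j:
  σ(I1,I2) = 0.576 × 1.149 × 0.760 = 0.5030
  σ(I1,I3) = 0.182 × 1.149 × 0.834 = 0.1744
  σ(I1,I4) = 0.181 × 1.149 × 1.110 = 0.2308
  σ(I2,I3) = 0.434 × 0.760 × 0.834 = 0.2751
  σ(I2,I4) = 0.337 × 0.760 × 1.110 = 0.2843
  σ(I3,I4) = 0.213 × 0.834 × 1.110 = 0.1972
σ²_T = Σσ²ᵢ + 2·Σσ_ij = 3.8255 + 2 × 1.6648 = 7.1551
α = (4/3)·(1 − 3.8255/7.1551) = 0.62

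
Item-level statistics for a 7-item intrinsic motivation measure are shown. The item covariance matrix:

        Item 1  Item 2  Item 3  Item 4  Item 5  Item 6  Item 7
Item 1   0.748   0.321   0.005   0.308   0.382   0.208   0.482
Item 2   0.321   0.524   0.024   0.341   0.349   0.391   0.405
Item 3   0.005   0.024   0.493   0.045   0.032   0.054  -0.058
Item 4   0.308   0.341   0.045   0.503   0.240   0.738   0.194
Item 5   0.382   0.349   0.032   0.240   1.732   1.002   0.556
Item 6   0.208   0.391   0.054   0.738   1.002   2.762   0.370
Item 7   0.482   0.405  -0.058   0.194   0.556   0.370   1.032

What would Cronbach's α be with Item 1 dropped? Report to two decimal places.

Cronbach's α = 0.68

Remaining items: Item 2, Item 3, Item 4, Item 5, Item 6, Item 7 (k = 6).
ΣVar(i) = 0.524 + 0.493 + 0.503 + 1.732 + 2.762 + 1.032 = 7.046
Var(T) = 7.046 + 2 × 4.683 = 16.412
α (item deleted) = (6/5)·(1 − 7.046/16.412) = 0.68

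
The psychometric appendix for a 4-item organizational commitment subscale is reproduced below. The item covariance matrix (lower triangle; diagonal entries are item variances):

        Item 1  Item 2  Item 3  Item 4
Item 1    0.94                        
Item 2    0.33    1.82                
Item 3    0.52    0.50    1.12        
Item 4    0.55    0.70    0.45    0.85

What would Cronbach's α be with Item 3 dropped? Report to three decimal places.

Cronbach's α = 0.700

Remaining items: Item 1, Item 2, Item 4 (k = 3).
Σσᵢ² = 0.94 + 1.82 + 0.85 = 3.61
σ²_T = 3.61 + 2 × 1.58 = 6.77
α (item deleted) = (3/2)·(1 − 3.61/6.77) = 0.700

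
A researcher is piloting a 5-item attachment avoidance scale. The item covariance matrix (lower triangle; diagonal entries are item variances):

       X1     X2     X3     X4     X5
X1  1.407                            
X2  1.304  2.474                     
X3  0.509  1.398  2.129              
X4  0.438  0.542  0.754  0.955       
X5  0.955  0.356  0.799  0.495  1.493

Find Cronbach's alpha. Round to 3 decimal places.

α = 0.801

sum of item variances = 1.407 + 2.474 + 2.129 + 0.955 + 1.493 = 8.458
Σ_{i<j} σ_ij = 7.550
total variance = 8.458 + 2 × 7.550 = 23.558
α = (k/(k−1))·(1 − sum of item variances/total variance) = (5/4)·(1 − 8.458/23.558) = 0.801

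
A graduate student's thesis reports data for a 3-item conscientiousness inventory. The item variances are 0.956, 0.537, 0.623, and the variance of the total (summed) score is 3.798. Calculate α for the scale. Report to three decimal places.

ΣVar(i) = 0.956 + 0.537 + 0.623 = 2.116
α = (k/(k−1))·(1 − ΣVar(i)/Var(T)) = (3/2)·(1 − 2.116/3.798) = 0.664

α = 0.664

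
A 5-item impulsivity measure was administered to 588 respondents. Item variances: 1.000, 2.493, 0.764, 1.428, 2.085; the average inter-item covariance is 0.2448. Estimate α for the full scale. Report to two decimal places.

α = 0.48

Σσ²ᵢ = 1.000 + 2.493 + 0.764 + 1.428 + 2.085 = 7.770
Sum of the 10 distinct covariances = 10 × 0.2448 = 2.4480
Var(T) = Σσ²ᵢ + 2·Σcov = 7.770 + 2 × 2.4480 = 12.6660
α = (5/4)·(1 − 7.770/12.6660) = 0.48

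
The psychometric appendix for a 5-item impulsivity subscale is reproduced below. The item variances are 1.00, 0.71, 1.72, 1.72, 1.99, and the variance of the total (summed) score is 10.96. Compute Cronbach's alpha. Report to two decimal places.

ΣVar(i) = 1.00 + 0.71 + 1.72 + 1.72 + 1.99 = 7.14
α = (k/(k−1))·(1 − ΣVar(i)/Var(T)) = (5/4)·(1 − 7.14/10.96) = 0.44

α = 0.44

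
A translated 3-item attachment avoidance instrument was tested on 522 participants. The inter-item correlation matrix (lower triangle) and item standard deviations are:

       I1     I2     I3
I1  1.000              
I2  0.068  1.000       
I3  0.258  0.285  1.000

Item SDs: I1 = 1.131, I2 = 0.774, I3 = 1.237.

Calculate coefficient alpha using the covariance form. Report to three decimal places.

coefficient alpha = 0.434

Σσ²ᵢ = 1.131² + 0.774² + 1.237² = 3.4084
Covariances σ_ij = r_ij · s_i · s_j:
  σ(I1,I2) = 0.068 × 1.131 × 0.774 = 0.0595
  σ(I1,I3) = 0.258 × 1.131 × 1.237 = 0.3610
  σ(I2,I3) = 0.285 × 0.774 × 1.237 = 0.2729
σ²_T = Σσ²ᵢ + 2·Σσ_ij = 3.4084 + 2 × 0.6934 = 4.7952
α = (3/2)·(1 − 3.4084/4.7952) = 0.434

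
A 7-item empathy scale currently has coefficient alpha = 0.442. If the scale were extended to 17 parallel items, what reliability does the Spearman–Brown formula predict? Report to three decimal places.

predicted reliability = 0.658

Length factor m = 17/7 = 2.4286
α' = m·α / (1 + (m−1)·α)
   = 17/7 × 0.442 / (1 + (17/7 − 1) × 0.442)
   = 1.0734 / 1.6314 = 0.658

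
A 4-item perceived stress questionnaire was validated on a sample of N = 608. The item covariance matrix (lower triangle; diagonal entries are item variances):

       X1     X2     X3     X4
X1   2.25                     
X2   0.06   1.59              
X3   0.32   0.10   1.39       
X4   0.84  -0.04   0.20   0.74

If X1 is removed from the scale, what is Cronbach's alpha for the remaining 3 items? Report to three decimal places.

Cronbach's alpha = 0.184

Remaining items: X2, X3, X4 (k = 3).
Σσᵢ² = 1.59 + 1.39 + 0.74 = 3.72
total variance = 3.72 + 2 × 0.26 = 4.24
α (item deleted) = (3/2)·(1 − 3.72/4.24) = 0.184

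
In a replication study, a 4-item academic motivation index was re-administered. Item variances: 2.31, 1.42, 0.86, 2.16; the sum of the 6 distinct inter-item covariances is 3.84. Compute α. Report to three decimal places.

Σσᵢ² = 2.31 + 1.42 + 0.86 + 2.16 = 6.75
Sum of distinct covariances = 3.84
σ²_total = Σσᵢ² + 2·Σcov = 6.75 + 2 × 3.84 = 14.43
α = (4/3)·(1 − 6.75/14.43) = 0.710

α = 0.710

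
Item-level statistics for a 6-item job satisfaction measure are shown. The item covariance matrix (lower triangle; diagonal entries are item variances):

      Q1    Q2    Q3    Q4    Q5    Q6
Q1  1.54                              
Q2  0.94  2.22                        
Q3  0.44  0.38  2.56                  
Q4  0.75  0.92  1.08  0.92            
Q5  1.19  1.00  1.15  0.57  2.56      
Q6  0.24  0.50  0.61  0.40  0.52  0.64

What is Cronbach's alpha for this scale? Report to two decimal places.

Cronbach's alpha = 0.81

sum of item variances = 1.54 + 2.22 + 2.56 + 0.92 + 2.56 + 0.64 = 10.44
Σ_{i<j} σ_ij = 10.69
total variance = 10.44 + 2 × 10.69 = 31.82
α = (k/(k−1))·(1 − sum of item variances/total variance) = (6/5)·(1 − 10.44/31.82) = 0.81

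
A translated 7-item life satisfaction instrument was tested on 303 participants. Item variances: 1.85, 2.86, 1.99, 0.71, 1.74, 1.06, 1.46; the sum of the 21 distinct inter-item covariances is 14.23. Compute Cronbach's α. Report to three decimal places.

Cronbach's α = 0.827

ΣVar(i) = 1.85 + 2.86 + 1.99 + 0.71 + 1.74 + 1.06 + 1.46 = 11.67
Sum of distinct covariances = 14.23
σ²_T = ΣVar(i) + 2·Σcov = 11.67 + 2 × 14.23 = 40.13
α = (7/6)·(1 − 11.67/40.13) = 0.827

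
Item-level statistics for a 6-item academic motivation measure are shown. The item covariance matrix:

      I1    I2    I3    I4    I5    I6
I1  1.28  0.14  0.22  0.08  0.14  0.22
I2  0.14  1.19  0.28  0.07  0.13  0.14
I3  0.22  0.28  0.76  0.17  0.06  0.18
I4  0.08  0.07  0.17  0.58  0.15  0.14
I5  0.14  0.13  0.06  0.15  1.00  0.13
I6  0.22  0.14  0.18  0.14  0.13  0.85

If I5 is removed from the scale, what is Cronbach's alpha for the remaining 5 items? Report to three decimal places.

Remaining items: I1, I2, I3, I4, I6 (k = 5).
Σσ²ᵢ = 1.28 + 1.19 + 0.76 + 0.58 + 0.85 = 4.66
σ²_total = 4.66 + 2 × 1.64 = 7.94
α (item deleted) = (5/4)·(1 − 4.66/7.94) = 0.516

Cronbach's alpha = 0.516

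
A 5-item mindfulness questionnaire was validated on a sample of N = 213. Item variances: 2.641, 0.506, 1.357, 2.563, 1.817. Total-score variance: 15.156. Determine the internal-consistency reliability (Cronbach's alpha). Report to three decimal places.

α = 0.517

sum of item variances = 2.641 + 0.506 + 1.357 + 2.563 + 1.817 = 8.884
α = (k/(k−1))·(1 − sum of item variances/total variance) = (5/4)·(1 − 8.884/15.156) = 0.517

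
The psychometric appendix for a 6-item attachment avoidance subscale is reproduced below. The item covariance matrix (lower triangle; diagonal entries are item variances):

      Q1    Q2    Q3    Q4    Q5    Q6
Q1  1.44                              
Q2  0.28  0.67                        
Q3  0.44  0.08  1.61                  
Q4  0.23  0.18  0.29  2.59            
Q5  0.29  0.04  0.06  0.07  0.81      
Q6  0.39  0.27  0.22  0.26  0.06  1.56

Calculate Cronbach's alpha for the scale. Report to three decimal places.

α = 0.506

ΣVar(i) = 1.44 + 0.67 + 1.61 + 2.59 + 0.81 + 1.56 = 8.68
Sum of off-diagonal covariances = 3.16
total variance = 8.68 + 2 × 3.16 = 15.00
α = (k/(k−1))·(1 − ΣVar(i)/total variance) = (6/5)·(1 − 8.68/15.00) = 0.506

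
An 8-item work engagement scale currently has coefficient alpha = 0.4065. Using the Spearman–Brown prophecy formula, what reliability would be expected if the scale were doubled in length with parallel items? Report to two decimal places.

Length factor m = 2
α' = m·α / (1 + (m−1)·α)
   = 2 × 0.4065 / (1 + (2 − 1) × 0.4065)
   = 0.8130 / 1.4065 = 0.58

predicted reliability = 0.58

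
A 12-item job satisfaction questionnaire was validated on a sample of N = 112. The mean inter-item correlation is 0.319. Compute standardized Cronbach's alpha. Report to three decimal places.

Standardized α = k·r̄ / (1 + (k−1)·r̄) = 12 × 0.319 / (1 + 11 × 0.319)
  = 3.8280 / 4.5090 = 0.849

α = 0.849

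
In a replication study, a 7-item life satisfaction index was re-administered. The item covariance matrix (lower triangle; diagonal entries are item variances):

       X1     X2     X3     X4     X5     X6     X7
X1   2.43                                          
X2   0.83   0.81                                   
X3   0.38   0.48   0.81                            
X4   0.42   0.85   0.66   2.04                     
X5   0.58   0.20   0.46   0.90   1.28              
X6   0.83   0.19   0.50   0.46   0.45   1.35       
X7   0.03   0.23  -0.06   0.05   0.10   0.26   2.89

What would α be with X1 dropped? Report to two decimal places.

Remaining items: X2, X3, X4, X5, X6, X7 (k = 6).
sum of item variances = 0.81 + 0.81 + 2.04 + 1.28 + 1.35 + 2.89 = 9.18
total variance = 9.18 + 2 × 5.73 = 20.64
α (item deleted) = (6/5)·(1 − 9.18/20.64) = 0.67

α = 0.67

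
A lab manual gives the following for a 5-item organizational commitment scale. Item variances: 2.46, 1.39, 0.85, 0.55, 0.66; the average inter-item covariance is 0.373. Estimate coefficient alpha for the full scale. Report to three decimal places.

α = 0.697

Σσᵢ² = 2.46 + 1.39 + 0.85 + 0.55 + 0.66 = 5.91
Sum of the 10 distinct covariances = 10 × 0.373 = 3.730
total variance = Σσᵢ² + 2·Σcov = 5.91 + 2 × 3.730 = 13.370
α = (5/4)·(1 − 5.91/13.370) = 0.697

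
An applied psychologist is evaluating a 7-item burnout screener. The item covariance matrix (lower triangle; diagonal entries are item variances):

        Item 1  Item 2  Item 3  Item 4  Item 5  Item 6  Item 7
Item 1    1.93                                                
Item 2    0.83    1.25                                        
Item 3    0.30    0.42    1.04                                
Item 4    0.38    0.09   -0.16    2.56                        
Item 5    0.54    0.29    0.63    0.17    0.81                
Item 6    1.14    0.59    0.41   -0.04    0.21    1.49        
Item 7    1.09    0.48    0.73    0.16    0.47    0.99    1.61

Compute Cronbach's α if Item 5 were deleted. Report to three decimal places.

Remaining items: Item 1, Item 2, Item 3, Item 4, Item 6, Item 7 (k = 6).
Σσ²ᵢ = 1.93 + 1.25 + 1.04 + 2.56 + 1.49 + 1.61 = 9.88
total variance = 9.88 + 2 × 7.41 = 24.70
α (item deleted) = (6/5)·(1 − 9.88/24.70) = 0.720

Cronbach's α = 0.720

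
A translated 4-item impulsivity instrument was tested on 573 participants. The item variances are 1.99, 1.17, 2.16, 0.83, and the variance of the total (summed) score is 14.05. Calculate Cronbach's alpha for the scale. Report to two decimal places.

sum of item variances = 1.99 + 1.17 + 2.16 + 0.83 = 6.15
α = (k/(k−1))·(1 − sum of item variances/σ²_T) = (4/3)·(1 − 6.15/14.05) = 0.75

Cronbach's alpha = 0.75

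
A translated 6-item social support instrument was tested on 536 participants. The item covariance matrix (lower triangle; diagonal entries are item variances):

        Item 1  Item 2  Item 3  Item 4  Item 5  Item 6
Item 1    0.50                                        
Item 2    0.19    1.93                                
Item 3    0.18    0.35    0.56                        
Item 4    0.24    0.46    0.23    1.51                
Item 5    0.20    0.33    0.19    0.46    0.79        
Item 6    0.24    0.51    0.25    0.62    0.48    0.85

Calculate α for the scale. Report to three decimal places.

Σσᵢ² = 0.50 + 1.93 + 0.56 + 1.51 + 0.79 + 0.85 = 6.14
Sum of off-diagonal covariances = 4.93
total variance = 6.14 + 2 × 4.93 = 16.00
α = (k/(k−1))·(1 − Σσᵢ²/total variance) = (6/5)·(1 − 6.14/16.00) = 0.739

α = 0.739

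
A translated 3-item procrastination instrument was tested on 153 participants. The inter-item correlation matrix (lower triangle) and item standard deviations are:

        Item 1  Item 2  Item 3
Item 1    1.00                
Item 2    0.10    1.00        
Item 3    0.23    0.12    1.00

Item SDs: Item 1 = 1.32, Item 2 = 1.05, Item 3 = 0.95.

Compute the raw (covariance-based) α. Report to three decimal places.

Σσ²ᵢ = 1.32² + 1.05² + 0.95² = 3.7474
Covariances σ_ij = r_ij · s_i · s_j:
  σ(Item 1,Item 2) = 0.10 × 1.32 × 1.05 = 0.1386
  σ(Item 1,Item 3) = 0.23 × 1.32 × 0.95 = 0.2884
  σ(Item 2,Item 3) = 0.12 × 1.05 × 0.95 = 0.1197
σ²_T = Σσ²ᵢ + 2·Σσ_ij = 3.7474 + 2 × 0.5467 = 4.8408
α = (3/2)·(1 − 3.7474/4.8408) = 0.339

α = 0.339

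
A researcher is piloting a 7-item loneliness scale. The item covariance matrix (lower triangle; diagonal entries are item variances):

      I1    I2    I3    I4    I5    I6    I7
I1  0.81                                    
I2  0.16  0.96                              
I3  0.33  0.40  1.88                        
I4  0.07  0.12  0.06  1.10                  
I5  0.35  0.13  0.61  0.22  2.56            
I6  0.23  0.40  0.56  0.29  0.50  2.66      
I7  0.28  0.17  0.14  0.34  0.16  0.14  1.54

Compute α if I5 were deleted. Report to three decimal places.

Remaining items: I1, I2, I3, I4, I6, I7 (k = 6).
ΣVar(i) = 0.81 + 0.96 + 1.88 + 1.10 + 2.66 + 1.54 = 8.95
σ²_T = 8.95 + 2 × 3.69 = 16.33
α (item deleted) = (6/5)·(1 − 8.95/16.33) = 0.542

α = 0.542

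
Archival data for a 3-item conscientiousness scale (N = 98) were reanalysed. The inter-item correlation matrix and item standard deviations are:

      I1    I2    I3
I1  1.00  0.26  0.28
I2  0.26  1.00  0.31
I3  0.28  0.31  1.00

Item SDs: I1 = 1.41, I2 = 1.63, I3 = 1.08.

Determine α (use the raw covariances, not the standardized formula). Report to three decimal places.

α = 0.526

Σσ²ᵢ = 1.41² + 1.63² + 1.08² = 5.8114
Covariances σ_ij = r_ij · s_i · s_j:
  σ(I1,I2) = 0.26 × 1.41 × 1.63 = 0.5976
  σ(I1,I3) = 0.28 × 1.41 × 1.08 = 0.4264
  σ(I2,I3) = 0.31 × 1.63 × 1.08 = 0.5457
σ²_T = Σσ²ᵢ + 2·Σσ_ij = 5.8114 + 2 × 1.5697 = 8.9508
α = (3/2)·(1 − 5.8114/8.9508) = 0.526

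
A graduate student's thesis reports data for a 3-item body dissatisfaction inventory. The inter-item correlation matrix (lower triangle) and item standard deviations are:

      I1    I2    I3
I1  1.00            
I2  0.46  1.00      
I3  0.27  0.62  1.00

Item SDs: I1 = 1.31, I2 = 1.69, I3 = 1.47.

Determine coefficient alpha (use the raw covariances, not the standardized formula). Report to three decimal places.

Σσ²ᵢ = 1.31² + 1.69² + 1.47² = 6.7331
Covariances σ_ij = r_ij · s_i · s_j:
  σ(I1,I2) = 0.46 × 1.31 × 1.69 = 1.0184
  σ(I1,I3) = 0.27 × 1.31 × 1.47 = 0.5199
  σ(I2,I3) = 0.62 × 1.69 × 1.47 = 1.5403
σ²_T = Σσ²ᵢ + 2·Σσ_ij = 6.7331 + 2 × 3.0786 = 12.8903
α = (3/2)·(1 − 6.7331/12.8903) = 0.716

coefficient alpha = 0.716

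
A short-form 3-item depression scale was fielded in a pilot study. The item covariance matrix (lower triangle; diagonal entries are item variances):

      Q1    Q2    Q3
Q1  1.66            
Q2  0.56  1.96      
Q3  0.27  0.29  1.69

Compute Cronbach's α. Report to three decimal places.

α = 0.445

sum of item variances = 1.66 + 1.96 + 1.69 = 5.31
Sum of off-diagonal covariances = 1.12
σ²_T = 5.31 + 2 × 1.12 = 7.55
α = (k/(k−1))·(1 − sum of item variances/σ²_T) = (3/2)·(1 − 5.31/7.55) = 0.445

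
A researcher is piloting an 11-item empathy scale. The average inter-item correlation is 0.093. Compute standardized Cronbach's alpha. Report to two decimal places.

Standardized α = k·r̄ / (1 + (k−1)·r̄) = 11 × 0.093 / (1 + 10 × 0.093)
  = 1.0230 / 1.9300 = 0.53

α = 0.53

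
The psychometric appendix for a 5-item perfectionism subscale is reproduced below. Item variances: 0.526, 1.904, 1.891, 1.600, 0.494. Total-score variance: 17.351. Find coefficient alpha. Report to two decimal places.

coefficient alpha = 0.79

Σσ²ᵢ = 0.526 + 1.904 + 1.891 + 1.600 + 0.494 = 6.415
α = (k/(k−1))·(1 − Σσ²ᵢ/σ²_T) = (5/4)·(1 − 6.415/17.351) = 0.79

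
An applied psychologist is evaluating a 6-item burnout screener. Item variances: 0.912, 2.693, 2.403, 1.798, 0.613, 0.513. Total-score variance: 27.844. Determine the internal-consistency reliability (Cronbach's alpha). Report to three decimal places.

α = 0.815

Σσᵢ² = 0.912 + 2.693 + 2.403 + 1.798 + 0.613 + 0.513 = 8.932
α = (k/(k−1))·(1 − Σσᵢ²/σ²_total) = (6/5)·(1 − 8.932/27.844) = 0.815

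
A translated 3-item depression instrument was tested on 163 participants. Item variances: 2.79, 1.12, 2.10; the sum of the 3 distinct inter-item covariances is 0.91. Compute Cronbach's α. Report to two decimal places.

Cronbach's α = 0.35

ΣVar(i) = 2.79 + 1.12 + 2.10 = 6.01
Sum of distinct covariances = 0.91
σ²_T = ΣVar(i) + 2·Σcov = 6.01 + 2 × 0.91 = 7.83
α = (3/2)·(1 − 6.01/7.83) = 0.35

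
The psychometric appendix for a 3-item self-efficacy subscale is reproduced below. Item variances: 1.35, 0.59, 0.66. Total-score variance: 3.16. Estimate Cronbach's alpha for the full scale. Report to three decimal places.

ΣVar(i) = 1.35 + 0.59 + 0.66 = 2.60
α = (k/(k−1))·(1 − ΣVar(i)/Var(T)) = (3/2)·(1 − 2.60/3.16) = 0.266

α = 0.266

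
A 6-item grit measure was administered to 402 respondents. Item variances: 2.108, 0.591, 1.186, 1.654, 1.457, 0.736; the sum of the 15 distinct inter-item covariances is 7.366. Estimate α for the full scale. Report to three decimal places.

Σσᵢ² = 2.108 + 0.591 + 1.186 + 1.654 + 1.457 + 0.736 = 7.732
Sum of distinct covariances = 7.366
total variance = Σσᵢ² + 2·Σcov = 7.732 + 2 × 7.366 = 22.464
α = (6/5)·(1 − 7.732/22.464) = 0.787

α = 0.787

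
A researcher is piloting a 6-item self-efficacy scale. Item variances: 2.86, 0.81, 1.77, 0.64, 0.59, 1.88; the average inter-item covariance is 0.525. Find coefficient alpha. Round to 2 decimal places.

Σσᵢ² = 2.86 + 0.81 + 1.77 + 0.64 + 0.59 + 1.88 = 8.55
Sum of the 15 distinct covariances = 15 × 0.525 = 7.875
total variance = Σσᵢ² + 2·Σcov = 8.55 + 2 × 7.875 = 24.300
α = (6/5)·(1 − 8.55/24.300) = 0.78

α = 0.78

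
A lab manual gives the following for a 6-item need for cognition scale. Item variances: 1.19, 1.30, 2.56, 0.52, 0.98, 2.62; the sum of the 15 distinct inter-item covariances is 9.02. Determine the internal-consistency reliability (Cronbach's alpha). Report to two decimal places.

Σσᵢ² = 1.19 + 1.30 + 2.56 + 0.52 + 0.98 + 2.62 = 9.17
Sum of distinct covariances = 9.02
total variance = Σσᵢ² + 2·Σcov = 9.17 + 2 × 9.02 = 27.21
α = (6/5)·(1 − 9.17/27.21) = 0.80

α = 0.80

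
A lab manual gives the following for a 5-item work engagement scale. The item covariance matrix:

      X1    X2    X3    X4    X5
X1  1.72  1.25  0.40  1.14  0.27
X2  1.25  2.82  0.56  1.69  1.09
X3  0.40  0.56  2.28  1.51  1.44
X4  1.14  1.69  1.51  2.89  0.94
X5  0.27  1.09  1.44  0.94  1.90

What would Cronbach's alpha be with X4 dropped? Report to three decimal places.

α = 0.713

Remaining items: X1, X2, X3, X5 (k = 4).
ΣVar(i) = 1.72 + 2.82 + 2.28 + 1.90 = 8.72
σ²_total = 8.72 + 2 × 5.01 = 18.74
α (item deleted) = (4/3)·(1 − 8.72/18.74) = 0.713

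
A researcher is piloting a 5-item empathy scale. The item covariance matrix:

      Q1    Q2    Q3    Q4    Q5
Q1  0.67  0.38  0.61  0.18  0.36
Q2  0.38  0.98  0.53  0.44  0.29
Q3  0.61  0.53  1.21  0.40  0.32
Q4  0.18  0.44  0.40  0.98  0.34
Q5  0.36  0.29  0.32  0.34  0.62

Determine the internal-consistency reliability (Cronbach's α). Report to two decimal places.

α = 0.79

sum of item variances = 0.67 + 0.98 + 1.21 + 0.98 + 0.62 = 4.46
Sum of the distinct covariances = 3.85
σ²_total = 4.46 + 2 × 3.85 = 12.16
α = (k/(k−1))·(1 − sum of item variances/σ²_total) = (5/4)·(1 − 4.46/12.16) = 0.79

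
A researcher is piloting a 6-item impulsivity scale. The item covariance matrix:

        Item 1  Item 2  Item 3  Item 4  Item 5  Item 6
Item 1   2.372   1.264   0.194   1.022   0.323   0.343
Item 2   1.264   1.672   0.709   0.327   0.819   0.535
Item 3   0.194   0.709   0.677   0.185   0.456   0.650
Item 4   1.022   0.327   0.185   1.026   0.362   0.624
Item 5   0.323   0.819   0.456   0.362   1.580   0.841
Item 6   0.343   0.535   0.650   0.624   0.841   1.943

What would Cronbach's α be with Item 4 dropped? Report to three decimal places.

Cronbach's α = 0.748

Remaining items: Item 1, Item 2, Item 3, Item 5, Item 6 (k = 5).
Σσᵢ² = 2.372 + 1.672 + 0.677 + 1.580 + 1.943 = 8.244
Var(T) = 8.244 + 2 × 6.134 = 20.512
α (item deleted) = (5/4)·(1 − 8.244/20.512) = 0.748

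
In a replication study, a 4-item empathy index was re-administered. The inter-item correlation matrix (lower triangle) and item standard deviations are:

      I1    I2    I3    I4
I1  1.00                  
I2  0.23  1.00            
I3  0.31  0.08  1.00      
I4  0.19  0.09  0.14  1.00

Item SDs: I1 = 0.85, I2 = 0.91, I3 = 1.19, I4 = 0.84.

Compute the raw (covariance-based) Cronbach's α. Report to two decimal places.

Σσ²ᵢ = 0.85² + 0.91² + 1.19² + 0.84² = 3.6723
Covariances σ_ij = r_ij · s_i · s_j:
  σ(I1,I2) = 0.23 × 0.85 × 0.91 = 0.1779
  σ(I1,I3) = 0.31 × 0.85 × 1.19 = 0.3136
  σ(I1,I4) = 0.19 × 0.85 × 0.84 = 0.1357
  σ(I2,I3) = 0.08 × 0.91 × 1.19 = 0.0866
  σ(I2,I4) = 0.09 × 0.91 × 0.84 = 0.0688
  σ(I3,I4) = 0.14 × 1.19 × 0.84 = 0.1399
σ²_T = Σσ²ᵢ + 2·Σσ_ij = 3.6723 + 2 × 0.9225 = 5.5173
α = (4/3)·(1 − 3.6723/5.5173) = 0.45

α = 0.45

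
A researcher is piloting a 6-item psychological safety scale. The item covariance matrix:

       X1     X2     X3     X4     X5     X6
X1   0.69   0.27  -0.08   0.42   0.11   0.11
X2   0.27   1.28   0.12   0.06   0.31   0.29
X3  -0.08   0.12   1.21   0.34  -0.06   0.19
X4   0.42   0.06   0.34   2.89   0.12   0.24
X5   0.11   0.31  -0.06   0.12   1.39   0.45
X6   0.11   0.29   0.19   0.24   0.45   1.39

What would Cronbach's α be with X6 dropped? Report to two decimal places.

Remaining items: X1, X2, X3, X4, X5 (k = 5).
Σσᵢ² = 0.69 + 1.28 + 1.21 + 2.89 + 1.39 = 7.46
σ²_T = 7.46 + 2 × 1.61 = 10.68
α (item deleted) = (5/4)·(1 − 7.46/10.68) = 0.38

Cronbach's α = 0.38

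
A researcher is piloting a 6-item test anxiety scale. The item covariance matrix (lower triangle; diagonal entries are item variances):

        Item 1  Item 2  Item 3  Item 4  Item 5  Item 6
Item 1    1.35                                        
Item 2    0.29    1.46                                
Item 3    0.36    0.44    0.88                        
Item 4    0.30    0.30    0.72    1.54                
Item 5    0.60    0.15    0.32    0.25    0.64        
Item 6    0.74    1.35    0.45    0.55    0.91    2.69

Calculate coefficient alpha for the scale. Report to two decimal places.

sum of item variances = 1.35 + 1.46 + 0.88 + 1.54 + 0.64 + 2.69 = 8.56
Σ_{i<j} σ_ij = 7.73
Var(T) = 8.56 + 2 × 7.73 = 24.02
α = (k/(k−1))·(1 − sum of item variances/Var(T)) = (6/5)·(1 − 8.56/24.02) = 0.77

coefficient alpha = 0.77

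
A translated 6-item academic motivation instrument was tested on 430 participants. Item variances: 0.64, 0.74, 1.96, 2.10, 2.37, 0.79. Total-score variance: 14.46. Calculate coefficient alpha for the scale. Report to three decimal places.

sum of item variances = 0.64 + 0.74 + 1.96 + 2.10 + 2.37 + 0.79 = 8.60
α = (k/(k−1))·(1 − sum of item variances/σ²_T) = (6/5)·(1 − 8.60/14.46) = 0.486

coefficient alpha = 0.486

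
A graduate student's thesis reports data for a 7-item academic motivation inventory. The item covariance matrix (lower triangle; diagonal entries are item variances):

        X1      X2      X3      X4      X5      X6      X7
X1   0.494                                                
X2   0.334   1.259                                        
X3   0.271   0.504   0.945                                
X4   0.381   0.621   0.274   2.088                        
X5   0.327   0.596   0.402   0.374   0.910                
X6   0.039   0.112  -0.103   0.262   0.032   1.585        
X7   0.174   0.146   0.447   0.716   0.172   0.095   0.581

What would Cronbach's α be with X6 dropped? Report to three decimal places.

Cronbach's α = 0.776

Remaining items: X1, X2, X3, X4, X5, X7 (k = 6).
Σσ²ᵢ = 0.494 + 1.259 + 0.945 + 2.088 + 0.910 + 0.581 = 6.277
Var(T) = 6.277 + 2 × 5.739 = 17.755
α (item deleted) = (6/5)·(1 − 6.277/17.755) = 0.776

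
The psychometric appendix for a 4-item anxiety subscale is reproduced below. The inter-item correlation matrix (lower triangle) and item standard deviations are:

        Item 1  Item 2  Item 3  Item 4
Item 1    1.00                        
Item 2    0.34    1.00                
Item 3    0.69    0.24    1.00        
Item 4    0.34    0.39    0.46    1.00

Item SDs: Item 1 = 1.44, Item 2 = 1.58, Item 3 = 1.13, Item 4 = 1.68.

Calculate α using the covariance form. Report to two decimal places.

Σσ²ᵢ = 1.44² + 1.58² + 1.13² + 1.68² = 8.6693
Covariances σ_ij = r_ij · s_i · s_j:
  σ(Item 1,Item 2) = 0.34 × 1.44 × 1.58 = 0.7736
  σ(Item 1,Item 3) = 0.69 × 1.44 × 1.13 = 1.1228
  σ(Item 1,Item 4) = 0.34 × 1.44 × 1.68 = 0.8225
  σ(Item 2,Item 3) = 0.24 × 1.58 × 1.13 = 0.4285
  σ(Item 2,Item 4) = 0.39 × 1.58 × 1.68 = 1.0352
  σ(Item 3,Item 4) = 0.46 × 1.13 × 1.68 = 0.8733
σ²_T = Σσ²ᵢ + 2·Σσ_ij = 8.6693 + 2 × 5.0559 = 18.7811
α = (4/3)·(1 − 8.6693/18.7811) = 0.72

α = 0.72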